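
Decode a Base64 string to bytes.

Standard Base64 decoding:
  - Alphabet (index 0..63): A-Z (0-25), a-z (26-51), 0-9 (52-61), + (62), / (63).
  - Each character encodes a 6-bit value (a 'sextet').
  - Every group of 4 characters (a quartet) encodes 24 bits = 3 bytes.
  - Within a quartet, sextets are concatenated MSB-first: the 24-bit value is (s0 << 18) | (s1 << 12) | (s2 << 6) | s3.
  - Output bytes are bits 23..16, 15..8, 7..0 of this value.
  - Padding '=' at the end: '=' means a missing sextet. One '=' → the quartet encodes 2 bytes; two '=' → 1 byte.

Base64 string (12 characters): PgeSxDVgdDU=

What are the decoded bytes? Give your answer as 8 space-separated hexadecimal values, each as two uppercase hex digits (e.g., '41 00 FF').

After char 0 ('P'=15): chars_in_quartet=1 acc=0xF bytes_emitted=0
After char 1 ('g'=32): chars_in_quartet=2 acc=0x3E0 bytes_emitted=0
After char 2 ('e'=30): chars_in_quartet=3 acc=0xF81E bytes_emitted=0
After char 3 ('S'=18): chars_in_quartet=4 acc=0x3E0792 -> emit 3E 07 92, reset; bytes_emitted=3
After char 4 ('x'=49): chars_in_quartet=1 acc=0x31 bytes_emitted=3
After char 5 ('D'=3): chars_in_quartet=2 acc=0xC43 bytes_emitted=3
After char 6 ('V'=21): chars_in_quartet=3 acc=0x310D5 bytes_emitted=3
After char 7 ('g'=32): chars_in_quartet=4 acc=0xC43560 -> emit C4 35 60, reset; bytes_emitted=6
After char 8 ('d'=29): chars_in_quartet=1 acc=0x1D bytes_emitted=6
After char 9 ('D'=3): chars_in_quartet=2 acc=0x743 bytes_emitted=6
After char 10 ('U'=20): chars_in_quartet=3 acc=0x1D0D4 bytes_emitted=6
Padding '=': partial quartet acc=0x1D0D4 -> emit 74 35; bytes_emitted=8

Answer: 3E 07 92 C4 35 60 74 35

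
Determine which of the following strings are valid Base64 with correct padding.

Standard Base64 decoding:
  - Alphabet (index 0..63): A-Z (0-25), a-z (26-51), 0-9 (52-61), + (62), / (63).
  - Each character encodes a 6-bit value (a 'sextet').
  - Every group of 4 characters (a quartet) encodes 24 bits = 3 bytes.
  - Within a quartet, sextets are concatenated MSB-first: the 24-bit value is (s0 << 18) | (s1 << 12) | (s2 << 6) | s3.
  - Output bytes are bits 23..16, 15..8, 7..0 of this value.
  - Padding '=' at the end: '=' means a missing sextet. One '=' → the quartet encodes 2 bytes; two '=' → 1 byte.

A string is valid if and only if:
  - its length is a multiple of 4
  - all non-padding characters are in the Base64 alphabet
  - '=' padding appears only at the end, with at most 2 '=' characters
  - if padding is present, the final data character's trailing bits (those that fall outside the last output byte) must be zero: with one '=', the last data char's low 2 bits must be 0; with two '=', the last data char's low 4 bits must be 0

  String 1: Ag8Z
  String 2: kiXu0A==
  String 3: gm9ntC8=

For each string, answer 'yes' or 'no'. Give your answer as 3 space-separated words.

String 1: 'Ag8Z' → valid
String 2: 'kiXu0A==' → valid
String 3: 'gm9ntC8=' → valid

Answer: yes yes yes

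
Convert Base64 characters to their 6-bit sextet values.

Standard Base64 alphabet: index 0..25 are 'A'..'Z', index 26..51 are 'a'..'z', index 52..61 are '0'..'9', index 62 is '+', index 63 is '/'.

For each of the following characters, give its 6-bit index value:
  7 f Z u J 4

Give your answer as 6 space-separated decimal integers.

'7': 0..9 range, 52 + ord('7') − ord('0') = 59
'f': a..z range, 26 + ord('f') − ord('a') = 31
'Z': A..Z range, ord('Z') − ord('A') = 25
'u': a..z range, 26 + ord('u') − ord('a') = 46
'J': A..Z range, ord('J') − ord('A') = 9
'4': 0..9 range, 52 + ord('4') − ord('0') = 56

Answer: 59 31 25 46 9 56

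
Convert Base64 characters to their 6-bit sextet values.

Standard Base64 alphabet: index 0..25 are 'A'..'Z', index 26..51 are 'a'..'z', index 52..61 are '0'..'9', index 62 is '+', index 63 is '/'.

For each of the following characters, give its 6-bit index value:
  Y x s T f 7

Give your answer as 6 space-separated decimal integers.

Answer: 24 49 44 19 31 59

Derivation:
'Y': A..Z range, ord('Y') − ord('A') = 24
'x': a..z range, 26 + ord('x') − ord('a') = 49
's': a..z range, 26 + ord('s') − ord('a') = 44
'T': A..Z range, ord('T') − ord('A') = 19
'f': a..z range, 26 + ord('f') − ord('a') = 31
'7': 0..9 range, 52 + ord('7') − ord('0') = 59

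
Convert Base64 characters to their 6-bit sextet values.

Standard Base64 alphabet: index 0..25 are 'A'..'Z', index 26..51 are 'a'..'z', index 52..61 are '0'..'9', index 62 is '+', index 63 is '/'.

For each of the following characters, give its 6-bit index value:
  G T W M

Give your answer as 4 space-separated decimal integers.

Answer: 6 19 22 12

Derivation:
'G': A..Z range, ord('G') − ord('A') = 6
'T': A..Z range, ord('T') − ord('A') = 19
'W': A..Z range, ord('W') − ord('A') = 22
'M': A..Z range, ord('M') − ord('A') = 12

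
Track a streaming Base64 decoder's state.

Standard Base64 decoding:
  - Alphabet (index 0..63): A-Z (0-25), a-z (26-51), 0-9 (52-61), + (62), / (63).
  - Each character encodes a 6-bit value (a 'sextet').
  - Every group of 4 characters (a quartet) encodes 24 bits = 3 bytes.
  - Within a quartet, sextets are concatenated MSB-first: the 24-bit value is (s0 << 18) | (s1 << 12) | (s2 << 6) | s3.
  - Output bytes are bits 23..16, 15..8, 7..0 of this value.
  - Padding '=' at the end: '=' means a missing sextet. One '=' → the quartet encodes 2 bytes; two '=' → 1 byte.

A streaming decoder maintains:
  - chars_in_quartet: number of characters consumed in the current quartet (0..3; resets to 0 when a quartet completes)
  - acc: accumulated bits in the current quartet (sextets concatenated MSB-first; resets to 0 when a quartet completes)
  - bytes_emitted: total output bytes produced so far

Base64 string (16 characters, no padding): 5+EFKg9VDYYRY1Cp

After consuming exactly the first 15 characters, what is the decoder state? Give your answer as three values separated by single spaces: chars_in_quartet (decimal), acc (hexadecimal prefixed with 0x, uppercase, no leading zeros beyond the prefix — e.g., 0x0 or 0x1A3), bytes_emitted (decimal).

Answer: 3 0x18D42 9

Derivation:
After char 0 ('5'=57): chars_in_quartet=1 acc=0x39 bytes_emitted=0
After char 1 ('+'=62): chars_in_quartet=2 acc=0xE7E bytes_emitted=0
After char 2 ('E'=4): chars_in_quartet=3 acc=0x39F84 bytes_emitted=0
After char 3 ('F'=5): chars_in_quartet=4 acc=0xE7E105 -> emit E7 E1 05, reset; bytes_emitted=3
After char 4 ('K'=10): chars_in_quartet=1 acc=0xA bytes_emitted=3
After char 5 ('g'=32): chars_in_quartet=2 acc=0x2A0 bytes_emitted=3
After char 6 ('9'=61): chars_in_quartet=3 acc=0xA83D bytes_emitted=3
After char 7 ('V'=21): chars_in_quartet=4 acc=0x2A0F55 -> emit 2A 0F 55, reset; bytes_emitted=6
After char 8 ('D'=3): chars_in_quartet=1 acc=0x3 bytes_emitted=6
After char 9 ('Y'=24): chars_in_quartet=2 acc=0xD8 bytes_emitted=6
After char 10 ('Y'=24): chars_in_quartet=3 acc=0x3618 bytes_emitted=6
After char 11 ('R'=17): chars_in_quartet=4 acc=0xD8611 -> emit 0D 86 11, reset; bytes_emitted=9
After char 12 ('Y'=24): chars_in_quartet=1 acc=0x18 bytes_emitted=9
After char 13 ('1'=53): chars_in_quartet=2 acc=0x635 bytes_emitted=9
After char 14 ('C'=2): chars_in_quartet=3 acc=0x18D42 bytes_emitted=9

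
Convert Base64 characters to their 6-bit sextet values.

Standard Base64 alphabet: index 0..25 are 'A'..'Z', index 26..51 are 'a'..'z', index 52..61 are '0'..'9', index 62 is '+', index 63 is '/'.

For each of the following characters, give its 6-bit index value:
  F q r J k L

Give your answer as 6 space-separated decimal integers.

Answer: 5 42 43 9 36 11

Derivation:
'F': A..Z range, ord('F') − ord('A') = 5
'q': a..z range, 26 + ord('q') − ord('a') = 42
'r': a..z range, 26 + ord('r') − ord('a') = 43
'J': A..Z range, ord('J') − ord('A') = 9
'k': a..z range, 26 + ord('k') − ord('a') = 36
'L': A..Z range, ord('L') − ord('A') = 11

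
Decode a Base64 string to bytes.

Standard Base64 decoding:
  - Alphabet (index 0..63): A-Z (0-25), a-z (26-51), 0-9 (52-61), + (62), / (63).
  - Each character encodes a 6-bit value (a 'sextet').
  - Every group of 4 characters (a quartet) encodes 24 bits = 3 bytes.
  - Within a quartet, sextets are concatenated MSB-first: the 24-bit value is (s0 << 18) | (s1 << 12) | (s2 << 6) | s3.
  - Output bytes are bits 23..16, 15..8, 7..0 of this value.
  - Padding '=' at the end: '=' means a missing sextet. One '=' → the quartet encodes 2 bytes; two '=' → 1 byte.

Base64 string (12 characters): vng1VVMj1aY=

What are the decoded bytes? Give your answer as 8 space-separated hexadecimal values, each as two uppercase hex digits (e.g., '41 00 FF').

After char 0 ('v'=47): chars_in_quartet=1 acc=0x2F bytes_emitted=0
After char 1 ('n'=39): chars_in_quartet=2 acc=0xBE7 bytes_emitted=0
After char 2 ('g'=32): chars_in_quartet=3 acc=0x2F9E0 bytes_emitted=0
After char 3 ('1'=53): chars_in_quartet=4 acc=0xBE7835 -> emit BE 78 35, reset; bytes_emitted=3
After char 4 ('V'=21): chars_in_quartet=1 acc=0x15 bytes_emitted=3
After char 5 ('V'=21): chars_in_quartet=2 acc=0x555 bytes_emitted=3
After char 6 ('M'=12): chars_in_quartet=3 acc=0x1554C bytes_emitted=3
After char 7 ('j'=35): chars_in_quartet=4 acc=0x555323 -> emit 55 53 23, reset; bytes_emitted=6
After char 8 ('1'=53): chars_in_quartet=1 acc=0x35 bytes_emitted=6
After char 9 ('a'=26): chars_in_quartet=2 acc=0xD5A bytes_emitted=6
After char 10 ('Y'=24): chars_in_quartet=3 acc=0x35698 bytes_emitted=6
Padding '=': partial quartet acc=0x35698 -> emit D5 A6; bytes_emitted=8

Answer: BE 78 35 55 53 23 D5 A6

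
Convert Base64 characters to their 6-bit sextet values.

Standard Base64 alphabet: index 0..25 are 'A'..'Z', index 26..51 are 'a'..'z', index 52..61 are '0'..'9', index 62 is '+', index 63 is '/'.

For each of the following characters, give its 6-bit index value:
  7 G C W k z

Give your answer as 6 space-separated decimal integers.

Answer: 59 6 2 22 36 51

Derivation:
'7': 0..9 range, 52 + ord('7') − ord('0') = 59
'G': A..Z range, ord('G') − ord('A') = 6
'C': A..Z range, ord('C') − ord('A') = 2
'W': A..Z range, ord('W') − ord('A') = 22
'k': a..z range, 26 + ord('k') − ord('a') = 36
'z': a..z range, 26 + ord('z') − ord('a') = 51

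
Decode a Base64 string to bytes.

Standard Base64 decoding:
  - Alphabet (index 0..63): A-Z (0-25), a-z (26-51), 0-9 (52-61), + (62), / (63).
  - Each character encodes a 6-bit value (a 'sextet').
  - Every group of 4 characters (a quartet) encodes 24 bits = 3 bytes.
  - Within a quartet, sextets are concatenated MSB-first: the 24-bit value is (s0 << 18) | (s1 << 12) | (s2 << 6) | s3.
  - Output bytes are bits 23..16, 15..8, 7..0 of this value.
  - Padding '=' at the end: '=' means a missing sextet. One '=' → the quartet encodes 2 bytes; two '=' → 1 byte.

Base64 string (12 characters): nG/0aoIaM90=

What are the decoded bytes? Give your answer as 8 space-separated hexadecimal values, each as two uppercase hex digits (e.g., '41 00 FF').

After char 0 ('n'=39): chars_in_quartet=1 acc=0x27 bytes_emitted=0
After char 1 ('G'=6): chars_in_quartet=2 acc=0x9C6 bytes_emitted=0
After char 2 ('/'=63): chars_in_quartet=3 acc=0x271BF bytes_emitted=0
After char 3 ('0'=52): chars_in_quartet=4 acc=0x9C6FF4 -> emit 9C 6F F4, reset; bytes_emitted=3
After char 4 ('a'=26): chars_in_quartet=1 acc=0x1A bytes_emitted=3
After char 5 ('o'=40): chars_in_quartet=2 acc=0x6A8 bytes_emitted=3
After char 6 ('I'=8): chars_in_quartet=3 acc=0x1AA08 bytes_emitted=3
After char 7 ('a'=26): chars_in_quartet=4 acc=0x6A821A -> emit 6A 82 1A, reset; bytes_emitted=6
After char 8 ('M'=12): chars_in_quartet=1 acc=0xC bytes_emitted=6
After char 9 ('9'=61): chars_in_quartet=2 acc=0x33D bytes_emitted=6
After char 10 ('0'=52): chars_in_quartet=3 acc=0xCF74 bytes_emitted=6
Padding '=': partial quartet acc=0xCF74 -> emit 33 DD; bytes_emitted=8

Answer: 9C 6F F4 6A 82 1A 33 DD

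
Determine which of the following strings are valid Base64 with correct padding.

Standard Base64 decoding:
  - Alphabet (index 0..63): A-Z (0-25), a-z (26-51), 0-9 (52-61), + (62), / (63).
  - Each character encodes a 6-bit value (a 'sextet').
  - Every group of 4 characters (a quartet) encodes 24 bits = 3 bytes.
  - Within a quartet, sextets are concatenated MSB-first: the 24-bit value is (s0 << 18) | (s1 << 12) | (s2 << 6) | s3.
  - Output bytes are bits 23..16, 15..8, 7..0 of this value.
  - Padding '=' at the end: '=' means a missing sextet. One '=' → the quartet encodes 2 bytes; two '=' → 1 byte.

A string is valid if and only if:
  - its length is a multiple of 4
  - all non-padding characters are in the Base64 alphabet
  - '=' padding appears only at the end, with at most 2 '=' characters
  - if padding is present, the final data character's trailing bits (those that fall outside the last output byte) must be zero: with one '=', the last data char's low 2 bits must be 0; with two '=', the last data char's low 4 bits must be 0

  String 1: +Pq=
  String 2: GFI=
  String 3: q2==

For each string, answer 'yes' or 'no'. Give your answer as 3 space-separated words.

Answer: no yes no

Derivation:
String 1: '+Pq=' → invalid (bad trailing bits)
String 2: 'GFI=' → valid
String 3: 'q2==' → invalid (bad trailing bits)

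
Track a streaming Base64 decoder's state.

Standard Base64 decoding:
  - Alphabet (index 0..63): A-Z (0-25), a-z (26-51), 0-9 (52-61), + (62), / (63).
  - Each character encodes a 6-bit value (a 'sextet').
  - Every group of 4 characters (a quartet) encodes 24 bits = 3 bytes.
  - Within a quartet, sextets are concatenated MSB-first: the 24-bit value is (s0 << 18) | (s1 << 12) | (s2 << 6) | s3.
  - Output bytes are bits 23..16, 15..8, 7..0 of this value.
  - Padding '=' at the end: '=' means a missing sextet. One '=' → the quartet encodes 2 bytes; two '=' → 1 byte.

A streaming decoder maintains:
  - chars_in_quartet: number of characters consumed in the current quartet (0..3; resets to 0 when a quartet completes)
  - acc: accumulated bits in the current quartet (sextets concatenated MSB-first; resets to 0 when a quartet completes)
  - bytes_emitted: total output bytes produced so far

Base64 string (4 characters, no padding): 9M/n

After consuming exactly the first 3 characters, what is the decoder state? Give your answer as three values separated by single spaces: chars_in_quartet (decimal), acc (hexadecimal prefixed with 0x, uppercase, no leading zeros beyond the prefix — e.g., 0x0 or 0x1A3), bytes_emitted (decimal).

After char 0 ('9'=61): chars_in_quartet=1 acc=0x3D bytes_emitted=0
After char 1 ('M'=12): chars_in_quartet=2 acc=0xF4C bytes_emitted=0
After char 2 ('/'=63): chars_in_quartet=3 acc=0x3D33F bytes_emitted=0

Answer: 3 0x3D33F 0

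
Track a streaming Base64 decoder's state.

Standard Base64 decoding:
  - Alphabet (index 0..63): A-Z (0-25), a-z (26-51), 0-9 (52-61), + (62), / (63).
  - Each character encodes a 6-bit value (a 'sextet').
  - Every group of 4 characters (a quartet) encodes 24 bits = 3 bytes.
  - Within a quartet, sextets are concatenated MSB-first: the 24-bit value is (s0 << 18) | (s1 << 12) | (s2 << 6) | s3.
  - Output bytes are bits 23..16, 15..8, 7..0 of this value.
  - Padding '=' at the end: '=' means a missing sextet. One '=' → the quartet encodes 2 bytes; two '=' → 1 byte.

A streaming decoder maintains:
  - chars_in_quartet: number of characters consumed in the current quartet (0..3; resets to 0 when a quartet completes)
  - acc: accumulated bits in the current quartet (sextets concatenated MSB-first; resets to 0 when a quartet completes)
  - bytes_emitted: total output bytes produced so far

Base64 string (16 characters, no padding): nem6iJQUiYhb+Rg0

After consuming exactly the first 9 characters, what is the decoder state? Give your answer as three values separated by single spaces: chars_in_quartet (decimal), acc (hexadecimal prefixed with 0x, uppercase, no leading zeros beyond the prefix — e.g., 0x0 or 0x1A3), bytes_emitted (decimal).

Answer: 1 0x22 6

Derivation:
After char 0 ('n'=39): chars_in_quartet=1 acc=0x27 bytes_emitted=0
After char 1 ('e'=30): chars_in_quartet=2 acc=0x9DE bytes_emitted=0
After char 2 ('m'=38): chars_in_quartet=3 acc=0x277A6 bytes_emitted=0
After char 3 ('6'=58): chars_in_quartet=4 acc=0x9DE9BA -> emit 9D E9 BA, reset; bytes_emitted=3
After char 4 ('i'=34): chars_in_quartet=1 acc=0x22 bytes_emitted=3
After char 5 ('J'=9): chars_in_quartet=2 acc=0x889 bytes_emitted=3
After char 6 ('Q'=16): chars_in_quartet=3 acc=0x22250 bytes_emitted=3
After char 7 ('U'=20): chars_in_quartet=4 acc=0x889414 -> emit 88 94 14, reset; bytes_emitted=6
After char 8 ('i'=34): chars_in_quartet=1 acc=0x22 bytes_emitted=6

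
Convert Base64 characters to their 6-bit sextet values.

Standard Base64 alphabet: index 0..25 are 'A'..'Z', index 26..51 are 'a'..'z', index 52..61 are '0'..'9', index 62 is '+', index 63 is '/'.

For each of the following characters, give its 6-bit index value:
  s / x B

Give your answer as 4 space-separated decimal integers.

's': a..z range, 26 + ord('s') − ord('a') = 44
'/': index 63
'x': a..z range, 26 + ord('x') − ord('a') = 49
'B': A..Z range, ord('B') − ord('A') = 1

Answer: 44 63 49 1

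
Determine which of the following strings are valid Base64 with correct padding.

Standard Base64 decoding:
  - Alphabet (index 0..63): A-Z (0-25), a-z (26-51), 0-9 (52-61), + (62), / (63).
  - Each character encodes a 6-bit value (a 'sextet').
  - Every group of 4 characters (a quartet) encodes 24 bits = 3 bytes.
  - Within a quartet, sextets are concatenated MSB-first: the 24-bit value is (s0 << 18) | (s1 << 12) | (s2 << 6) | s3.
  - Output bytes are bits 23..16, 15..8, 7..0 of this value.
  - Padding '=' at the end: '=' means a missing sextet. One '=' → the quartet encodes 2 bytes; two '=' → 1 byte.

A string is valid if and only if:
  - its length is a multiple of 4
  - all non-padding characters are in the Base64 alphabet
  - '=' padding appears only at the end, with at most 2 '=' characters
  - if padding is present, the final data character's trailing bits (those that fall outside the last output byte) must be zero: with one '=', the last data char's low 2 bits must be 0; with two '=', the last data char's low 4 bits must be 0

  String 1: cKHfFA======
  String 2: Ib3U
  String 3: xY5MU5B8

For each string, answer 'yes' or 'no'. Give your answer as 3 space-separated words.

Answer: no yes yes

Derivation:
String 1: 'cKHfFA======' → invalid (6 pad chars (max 2))
String 2: 'Ib3U' → valid
String 3: 'xY5MU5B8' → valid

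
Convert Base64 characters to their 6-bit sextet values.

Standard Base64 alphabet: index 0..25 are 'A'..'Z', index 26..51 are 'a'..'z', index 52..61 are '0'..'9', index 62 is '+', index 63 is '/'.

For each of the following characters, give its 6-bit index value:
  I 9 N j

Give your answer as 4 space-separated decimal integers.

Answer: 8 61 13 35

Derivation:
'I': A..Z range, ord('I') − ord('A') = 8
'9': 0..9 range, 52 + ord('9') − ord('0') = 61
'N': A..Z range, ord('N') − ord('A') = 13
'j': a..z range, 26 + ord('j') − ord('a') = 35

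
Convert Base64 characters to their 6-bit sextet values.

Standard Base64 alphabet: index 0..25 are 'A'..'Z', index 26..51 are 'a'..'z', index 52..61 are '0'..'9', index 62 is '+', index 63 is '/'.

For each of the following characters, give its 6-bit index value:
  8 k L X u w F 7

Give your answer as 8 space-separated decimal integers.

Answer: 60 36 11 23 46 48 5 59

Derivation:
'8': 0..9 range, 52 + ord('8') − ord('0') = 60
'k': a..z range, 26 + ord('k') − ord('a') = 36
'L': A..Z range, ord('L') − ord('A') = 11
'X': A..Z range, ord('X') − ord('A') = 23
'u': a..z range, 26 + ord('u') − ord('a') = 46
'w': a..z range, 26 + ord('w') − ord('a') = 48
'F': A..Z range, ord('F') − ord('A') = 5
'7': 0..9 range, 52 + ord('7') − ord('0') = 59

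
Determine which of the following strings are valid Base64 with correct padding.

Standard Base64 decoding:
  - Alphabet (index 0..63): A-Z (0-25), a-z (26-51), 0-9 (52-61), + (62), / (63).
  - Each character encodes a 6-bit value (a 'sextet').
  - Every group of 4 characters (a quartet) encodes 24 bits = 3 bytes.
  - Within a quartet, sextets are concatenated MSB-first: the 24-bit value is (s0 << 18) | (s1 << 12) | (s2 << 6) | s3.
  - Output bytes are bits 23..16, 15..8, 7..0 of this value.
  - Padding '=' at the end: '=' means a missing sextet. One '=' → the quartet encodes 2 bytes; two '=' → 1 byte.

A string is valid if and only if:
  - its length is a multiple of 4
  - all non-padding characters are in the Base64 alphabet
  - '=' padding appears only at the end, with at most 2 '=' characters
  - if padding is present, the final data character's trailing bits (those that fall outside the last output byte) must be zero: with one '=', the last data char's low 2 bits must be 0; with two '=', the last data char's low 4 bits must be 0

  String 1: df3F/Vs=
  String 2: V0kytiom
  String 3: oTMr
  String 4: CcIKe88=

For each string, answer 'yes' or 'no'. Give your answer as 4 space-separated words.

String 1: 'df3F/Vs=' → valid
String 2: 'V0kytiom' → valid
String 3: 'oTMr' → valid
String 4: 'CcIKe88=' → valid

Answer: yes yes yes yes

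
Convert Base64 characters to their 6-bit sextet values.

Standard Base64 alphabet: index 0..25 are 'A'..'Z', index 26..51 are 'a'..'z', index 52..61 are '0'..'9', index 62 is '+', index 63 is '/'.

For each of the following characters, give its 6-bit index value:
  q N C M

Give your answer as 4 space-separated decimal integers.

Answer: 42 13 2 12

Derivation:
'q': a..z range, 26 + ord('q') − ord('a') = 42
'N': A..Z range, ord('N') − ord('A') = 13
'C': A..Z range, ord('C') − ord('A') = 2
'M': A..Z range, ord('M') − ord('A') = 12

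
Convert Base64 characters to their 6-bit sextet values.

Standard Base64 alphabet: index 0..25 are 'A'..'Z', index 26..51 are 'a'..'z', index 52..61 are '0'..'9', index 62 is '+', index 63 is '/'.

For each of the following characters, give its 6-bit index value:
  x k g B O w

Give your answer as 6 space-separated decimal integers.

Answer: 49 36 32 1 14 48

Derivation:
'x': a..z range, 26 + ord('x') − ord('a') = 49
'k': a..z range, 26 + ord('k') − ord('a') = 36
'g': a..z range, 26 + ord('g') − ord('a') = 32
'B': A..Z range, ord('B') − ord('A') = 1
'O': A..Z range, ord('O') − ord('A') = 14
'w': a..z range, 26 + ord('w') − ord('a') = 48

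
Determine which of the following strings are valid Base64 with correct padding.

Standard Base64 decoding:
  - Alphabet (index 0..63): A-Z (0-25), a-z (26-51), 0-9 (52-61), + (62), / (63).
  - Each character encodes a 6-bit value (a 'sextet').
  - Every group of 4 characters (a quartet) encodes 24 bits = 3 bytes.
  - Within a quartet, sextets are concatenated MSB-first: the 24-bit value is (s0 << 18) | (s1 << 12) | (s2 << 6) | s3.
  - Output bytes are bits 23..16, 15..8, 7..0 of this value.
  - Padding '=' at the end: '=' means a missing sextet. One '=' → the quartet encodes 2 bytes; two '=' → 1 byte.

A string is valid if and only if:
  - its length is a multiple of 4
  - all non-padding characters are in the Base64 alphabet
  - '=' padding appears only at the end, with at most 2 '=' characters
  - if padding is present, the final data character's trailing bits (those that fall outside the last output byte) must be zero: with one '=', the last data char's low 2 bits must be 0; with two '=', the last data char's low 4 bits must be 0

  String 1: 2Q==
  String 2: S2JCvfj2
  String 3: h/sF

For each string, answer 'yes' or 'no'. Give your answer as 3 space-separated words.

Answer: yes yes yes

Derivation:
String 1: '2Q==' → valid
String 2: 'S2JCvfj2' → valid
String 3: 'h/sF' → valid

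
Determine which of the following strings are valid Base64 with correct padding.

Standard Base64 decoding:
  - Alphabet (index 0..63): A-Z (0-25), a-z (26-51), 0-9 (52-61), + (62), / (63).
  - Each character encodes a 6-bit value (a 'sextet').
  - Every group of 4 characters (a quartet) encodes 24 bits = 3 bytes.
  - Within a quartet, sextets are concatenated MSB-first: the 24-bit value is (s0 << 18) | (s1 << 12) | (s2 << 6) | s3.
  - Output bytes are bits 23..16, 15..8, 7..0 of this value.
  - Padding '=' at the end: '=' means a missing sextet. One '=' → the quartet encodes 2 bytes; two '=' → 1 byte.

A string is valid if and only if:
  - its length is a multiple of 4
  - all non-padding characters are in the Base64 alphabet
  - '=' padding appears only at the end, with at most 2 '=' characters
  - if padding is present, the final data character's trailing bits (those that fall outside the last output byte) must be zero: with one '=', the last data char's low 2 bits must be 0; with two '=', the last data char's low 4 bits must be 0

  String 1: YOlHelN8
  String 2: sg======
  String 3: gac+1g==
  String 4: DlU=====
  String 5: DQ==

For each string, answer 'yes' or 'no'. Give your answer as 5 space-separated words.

Answer: yes no yes no yes

Derivation:
String 1: 'YOlHelN8' → valid
String 2: 'sg======' → invalid (6 pad chars (max 2))
String 3: 'gac+1g==' → valid
String 4: 'DlU=====' → invalid (5 pad chars (max 2))
String 5: 'DQ==' → valid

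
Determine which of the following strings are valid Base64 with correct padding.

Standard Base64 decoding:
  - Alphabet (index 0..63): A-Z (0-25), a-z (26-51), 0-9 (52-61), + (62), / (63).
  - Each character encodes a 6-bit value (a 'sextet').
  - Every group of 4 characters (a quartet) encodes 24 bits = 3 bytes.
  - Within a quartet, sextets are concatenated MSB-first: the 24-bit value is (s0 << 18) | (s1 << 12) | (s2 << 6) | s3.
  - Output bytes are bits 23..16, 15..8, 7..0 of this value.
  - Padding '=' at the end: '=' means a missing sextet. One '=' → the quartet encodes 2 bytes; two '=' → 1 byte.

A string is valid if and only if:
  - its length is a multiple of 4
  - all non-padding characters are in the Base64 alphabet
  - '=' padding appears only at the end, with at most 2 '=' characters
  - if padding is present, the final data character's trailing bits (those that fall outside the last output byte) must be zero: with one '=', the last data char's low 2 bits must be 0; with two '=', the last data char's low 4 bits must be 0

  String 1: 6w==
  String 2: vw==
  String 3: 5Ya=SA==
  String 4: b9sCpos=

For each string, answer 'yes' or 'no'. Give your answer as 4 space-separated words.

String 1: '6w==' → valid
String 2: 'vw==' → valid
String 3: '5Ya=SA==' → invalid (bad char(s): ['=']; '=' in middle)
String 4: 'b9sCpos=' → valid

Answer: yes yes no yes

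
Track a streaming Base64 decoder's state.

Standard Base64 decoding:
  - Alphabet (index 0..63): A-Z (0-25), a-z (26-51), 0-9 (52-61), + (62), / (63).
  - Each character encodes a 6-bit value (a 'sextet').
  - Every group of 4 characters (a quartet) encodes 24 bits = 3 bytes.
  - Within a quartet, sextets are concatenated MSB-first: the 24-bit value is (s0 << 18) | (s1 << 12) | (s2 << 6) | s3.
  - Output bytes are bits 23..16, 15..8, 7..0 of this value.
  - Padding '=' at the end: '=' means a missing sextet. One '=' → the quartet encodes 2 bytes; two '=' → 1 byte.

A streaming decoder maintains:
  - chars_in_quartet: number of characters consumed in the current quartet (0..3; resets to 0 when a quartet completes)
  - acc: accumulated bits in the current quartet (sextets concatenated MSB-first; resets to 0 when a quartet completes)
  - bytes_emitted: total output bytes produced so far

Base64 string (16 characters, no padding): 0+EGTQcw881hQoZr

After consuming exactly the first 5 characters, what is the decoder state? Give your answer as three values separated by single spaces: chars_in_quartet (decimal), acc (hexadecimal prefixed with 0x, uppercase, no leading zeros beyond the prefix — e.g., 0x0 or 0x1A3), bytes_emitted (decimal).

Answer: 1 0x13 3

Derivation:
After char 0 ('0'=52): chars_in_quartet=1 acc=0x34 bytes_emitted=0
After char 1 ('+'=62): chars_in_quartet=2 acc=0xD3E bytes_emitted=0
After char 2 ('E'=4): chars_in_quartet=3 acc=0x34F84 bytes_emitted=0
After char 3 ('G'=6): chars_in_quartet=4 acc=0xD3E106 -> emit D3 E1 06, reset; bytes_emitted=3
After char 4 ('T'=19): chars_in_quartet=1 acc=0x13 bytes_emitted=3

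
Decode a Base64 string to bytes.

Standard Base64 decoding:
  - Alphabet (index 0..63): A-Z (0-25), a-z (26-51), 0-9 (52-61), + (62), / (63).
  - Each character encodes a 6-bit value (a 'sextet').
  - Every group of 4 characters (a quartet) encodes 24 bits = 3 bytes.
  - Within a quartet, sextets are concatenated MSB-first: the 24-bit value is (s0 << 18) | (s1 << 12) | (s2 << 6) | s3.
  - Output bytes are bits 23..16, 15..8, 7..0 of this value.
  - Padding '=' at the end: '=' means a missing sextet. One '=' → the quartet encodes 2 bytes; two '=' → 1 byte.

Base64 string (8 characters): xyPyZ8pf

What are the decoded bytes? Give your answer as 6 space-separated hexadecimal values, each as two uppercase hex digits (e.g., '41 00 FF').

After char 0 ('x'=49): chars_in_quartet=1 acc=0x31 bytes_emitted=0
After char 1 ('y'=50): chars_in_quartet=2 acc=0xC72 bytes_emitted=0
After char 2 ('P'=15): chars_in_quartet=3 acc=0x31C8F bytes_emitted=0
After char 3 ('y'=50): chars_in_quartet=4 acc=0xC723F2 -> emit C7 23 F2, reset; bytes_emitted=3
After char 4 ('Z'=25): chars_in_quartet=1 acc=0x19 bytes_emitted=3
After char 5 ('8'=60): chars_in_quartet=2 acc=0x67C bytes_emitted=3
After char 6 ('p'=41): chars_in_quartet=3 acc=0x19F29 bytes_emitted=3
After char 7 ('f'=31): chars_in_quartet=4 acc=0x67CA5F -> emit 67 CA 5F, reset; bytes_emitted=6

Answer: C7 23 F2 67 CA 5F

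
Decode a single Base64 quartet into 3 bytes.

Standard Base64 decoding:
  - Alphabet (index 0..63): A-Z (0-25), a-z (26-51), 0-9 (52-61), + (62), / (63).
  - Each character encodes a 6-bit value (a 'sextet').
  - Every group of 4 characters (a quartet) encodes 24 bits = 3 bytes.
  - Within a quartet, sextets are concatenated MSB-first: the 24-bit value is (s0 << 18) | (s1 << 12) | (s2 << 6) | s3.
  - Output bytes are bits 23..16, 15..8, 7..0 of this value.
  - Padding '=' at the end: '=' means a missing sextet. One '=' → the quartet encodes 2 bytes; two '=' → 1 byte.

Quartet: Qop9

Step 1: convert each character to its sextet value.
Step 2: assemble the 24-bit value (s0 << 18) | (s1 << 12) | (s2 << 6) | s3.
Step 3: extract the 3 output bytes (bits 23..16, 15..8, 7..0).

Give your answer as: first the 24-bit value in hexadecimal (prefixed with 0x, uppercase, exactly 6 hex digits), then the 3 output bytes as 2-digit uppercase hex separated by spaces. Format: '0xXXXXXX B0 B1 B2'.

Answer: 0x428A7D 42 8A 7D

Derivation:
Sextets: Q=16, o=40, p=41, 9=61
24-bit: (16<<18) | (40<<12) | (41<<6) | 61
      = 0x400000 | 0x028000 | 0x000A40 | 0x00003D
      = 0x428A7D
Bytes: (v>>16)&0xFF=42, (v>>8)&0xFF=8A, v&0xFF=7D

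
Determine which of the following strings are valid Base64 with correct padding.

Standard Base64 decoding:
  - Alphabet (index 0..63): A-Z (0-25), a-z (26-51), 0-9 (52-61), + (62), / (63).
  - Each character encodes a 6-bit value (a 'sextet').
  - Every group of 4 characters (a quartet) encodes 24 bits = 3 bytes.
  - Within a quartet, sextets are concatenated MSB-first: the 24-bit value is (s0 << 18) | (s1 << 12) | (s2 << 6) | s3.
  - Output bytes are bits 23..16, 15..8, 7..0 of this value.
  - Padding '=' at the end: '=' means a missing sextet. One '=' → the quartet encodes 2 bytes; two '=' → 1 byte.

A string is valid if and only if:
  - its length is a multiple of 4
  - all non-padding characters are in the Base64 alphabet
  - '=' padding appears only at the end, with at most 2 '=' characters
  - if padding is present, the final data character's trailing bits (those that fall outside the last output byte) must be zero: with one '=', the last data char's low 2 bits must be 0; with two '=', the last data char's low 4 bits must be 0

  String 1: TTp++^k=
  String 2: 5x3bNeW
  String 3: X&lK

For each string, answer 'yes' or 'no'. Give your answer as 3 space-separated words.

Answer: no no no

Derivation:
String 1: 'TTp++^k=' → invalid (bad char(s): ['^'])
String 2: '5x3bNeW' → invalid (len=7 not mult of 4)
String 3: 'X&lK' → invalid (bad char(s): ['&'])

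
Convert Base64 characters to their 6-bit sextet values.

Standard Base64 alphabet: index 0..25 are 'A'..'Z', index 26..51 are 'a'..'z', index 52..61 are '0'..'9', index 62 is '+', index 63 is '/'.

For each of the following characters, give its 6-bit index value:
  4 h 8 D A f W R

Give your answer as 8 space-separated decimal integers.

'4': 0..9 range, 52 + ord('4') − ord('0') = 56
'h': a..z range, 26 + ord('h') − ord('a') = 33
'8': 0..9 range, 52 + ord('8') − ord('0') = 60
'D': A..Z range, ord('D') − ord('A') = 3
'A': A..Z range, ord('A') − ord('A') = 0
'f': a..z range, 26 + ord('f') − ord('a') = 31
'W': A..Z range, ord('W') − ord('A') = 22
'R': A..Z range, ord('R') − ord('A') = 17

Answer: 56 33 60 3 0 31 22 17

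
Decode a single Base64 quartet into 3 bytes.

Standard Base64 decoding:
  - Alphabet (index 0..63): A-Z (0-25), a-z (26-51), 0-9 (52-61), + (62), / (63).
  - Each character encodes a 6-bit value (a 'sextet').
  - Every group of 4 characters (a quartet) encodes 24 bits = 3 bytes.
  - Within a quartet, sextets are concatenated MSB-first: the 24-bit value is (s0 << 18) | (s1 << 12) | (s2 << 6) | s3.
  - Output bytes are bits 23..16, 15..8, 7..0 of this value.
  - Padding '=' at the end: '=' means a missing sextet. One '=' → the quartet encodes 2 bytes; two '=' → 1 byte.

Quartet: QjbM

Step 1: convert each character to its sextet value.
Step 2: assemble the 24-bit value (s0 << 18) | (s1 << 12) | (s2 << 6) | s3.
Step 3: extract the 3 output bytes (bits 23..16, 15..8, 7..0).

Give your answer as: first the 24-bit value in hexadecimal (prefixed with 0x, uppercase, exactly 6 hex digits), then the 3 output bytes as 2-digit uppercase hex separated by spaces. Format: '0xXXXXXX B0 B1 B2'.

Answer: 0x4236CC 42 36 CC

Derivation:
Sextets: Q=16, j=35, b=27, M=12
24-bit: (16<<18) | (35<<12) | (27<<6) | 12
      = 0x400000 | 0x023000 | 0x0006C0 | 0x00000C
      = 0x4236CC
Bytes: (v>>16)&0xFF=42, (v>>8)&0xFF=36, v&0xFF=CC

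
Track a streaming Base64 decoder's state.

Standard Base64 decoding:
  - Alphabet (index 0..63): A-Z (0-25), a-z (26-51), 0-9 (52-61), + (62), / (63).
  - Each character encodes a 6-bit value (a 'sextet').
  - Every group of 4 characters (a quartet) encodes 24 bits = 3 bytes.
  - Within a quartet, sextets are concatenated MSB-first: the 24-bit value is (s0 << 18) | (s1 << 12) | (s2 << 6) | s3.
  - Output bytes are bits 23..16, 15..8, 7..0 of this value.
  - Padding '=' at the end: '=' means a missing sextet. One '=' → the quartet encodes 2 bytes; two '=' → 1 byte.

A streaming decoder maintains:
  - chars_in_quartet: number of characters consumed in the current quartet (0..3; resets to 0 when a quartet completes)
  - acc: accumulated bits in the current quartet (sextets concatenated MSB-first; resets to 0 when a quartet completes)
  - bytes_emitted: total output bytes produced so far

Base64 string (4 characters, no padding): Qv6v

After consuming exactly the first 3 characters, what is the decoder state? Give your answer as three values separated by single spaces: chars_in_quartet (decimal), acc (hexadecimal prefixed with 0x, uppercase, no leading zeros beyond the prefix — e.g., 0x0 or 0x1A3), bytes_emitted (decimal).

After char 0 ('Q'=16): chars_in_quartet=1 acc=0x10 bytes_emitted=0
After char 1 ('v'=47): chars_in_quartet=2 acc=0x42F bytes_emitted=0
After char 2 ('6'=58): chars_in_quartet=3 acc=0x10BFA bytes_emitted=0

Answer: 3 0x10BFA 0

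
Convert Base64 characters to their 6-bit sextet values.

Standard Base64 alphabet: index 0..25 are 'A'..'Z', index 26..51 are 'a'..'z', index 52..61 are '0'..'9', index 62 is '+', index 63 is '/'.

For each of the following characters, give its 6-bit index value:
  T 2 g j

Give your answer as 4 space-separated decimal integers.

'T': A..Z range, ord('T') − ord('A') = 19
'2': 0..9 range, 52 + ord('2') − ord('0') = 54
'g': a..z range, 26 + ord('g') − ord('a') = 32
'j': a..z range, 26 + ord('j') − ord('a') = 35

Answer: 19 54 32 35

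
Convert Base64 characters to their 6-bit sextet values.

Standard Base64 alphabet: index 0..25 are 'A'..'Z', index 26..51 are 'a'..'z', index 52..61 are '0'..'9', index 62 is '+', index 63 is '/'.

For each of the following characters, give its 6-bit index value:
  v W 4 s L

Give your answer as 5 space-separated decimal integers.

Answer: 47 22 56 44 11

Derivation:
'v': a..z range, 26 + ord('v') − ord('a') = 47
'W': A..Z range, ord('W') − ord('A') = 22
'4': 0..9 range, 52 + ord('4') − ord('0') = 56
's': a..z range, 26 + ord('s') − ord('a') = 44
'L': A..Z range, ord('L') − ord('A') = 11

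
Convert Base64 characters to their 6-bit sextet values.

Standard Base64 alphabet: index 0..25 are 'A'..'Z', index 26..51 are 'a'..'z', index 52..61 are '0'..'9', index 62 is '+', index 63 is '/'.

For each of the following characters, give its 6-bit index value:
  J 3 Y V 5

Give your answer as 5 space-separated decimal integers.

'J': A..Z range, ord('J') − ord('A') = 9
'3': 0..9 range, 52 + ord('3') − ord('0') = 55
'Y': A..Z range, ord('Y') − ord('A') = 24
'V': A..Z range, ord('V') − ord('A') = 21
'5': 0..9 range, 52 + ord('5') − ord('0') = 57

Answer: 9 55 24 21 57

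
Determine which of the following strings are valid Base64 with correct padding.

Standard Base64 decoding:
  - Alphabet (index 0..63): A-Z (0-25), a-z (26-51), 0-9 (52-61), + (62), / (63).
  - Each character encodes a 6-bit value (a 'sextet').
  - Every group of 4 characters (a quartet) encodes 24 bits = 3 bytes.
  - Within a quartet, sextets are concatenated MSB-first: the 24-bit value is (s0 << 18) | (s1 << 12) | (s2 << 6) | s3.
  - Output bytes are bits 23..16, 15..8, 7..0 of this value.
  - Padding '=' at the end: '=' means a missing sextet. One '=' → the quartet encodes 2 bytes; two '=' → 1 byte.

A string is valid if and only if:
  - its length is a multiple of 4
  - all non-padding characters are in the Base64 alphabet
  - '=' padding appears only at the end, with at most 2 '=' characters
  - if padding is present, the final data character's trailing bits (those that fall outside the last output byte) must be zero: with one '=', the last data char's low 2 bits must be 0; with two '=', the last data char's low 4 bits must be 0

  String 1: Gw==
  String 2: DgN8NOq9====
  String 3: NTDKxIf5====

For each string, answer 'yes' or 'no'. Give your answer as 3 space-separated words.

String 1: 'Gw==' → valid
String 2: 'DgN8NOq9====' → invalid (4 pad chars (max 2))
String 3: 'NTDKxIf5====' → invalid (4 pad chars (max 2))

Answer: yes no no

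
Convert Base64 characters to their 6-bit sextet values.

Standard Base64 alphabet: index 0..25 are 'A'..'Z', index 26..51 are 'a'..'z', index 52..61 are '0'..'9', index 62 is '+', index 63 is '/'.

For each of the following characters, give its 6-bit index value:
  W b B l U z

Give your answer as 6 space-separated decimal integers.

Answer: 22 27 1 37 20 51

Derivation:
'W': A..Z range, ord('W') − ord('A') = 22
'b': a..z range, 26 + ord('b') − ord('a') = 27
'B': A..Z range, ord('B') − ord('A') = 1
'l': a..z range, 26 + ord('l') − ord('a') = 37
'U': A..Z range, ord('U') − ord('A') = 20
'z': a..z range, 26 + ord('z') − ord('a') = 51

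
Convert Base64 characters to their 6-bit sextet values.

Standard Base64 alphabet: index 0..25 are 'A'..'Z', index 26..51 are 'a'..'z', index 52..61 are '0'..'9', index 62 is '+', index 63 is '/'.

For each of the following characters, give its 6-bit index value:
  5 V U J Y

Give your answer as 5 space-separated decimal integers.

Answer: 57 21 20 9 24

Derivation:
'5': 0..9 range, 52 + ord('5') − ord('0') = 57
'V': A..Z range, ord('V') − ord('A') = 21
'U': A..Z range, ord('U') − ord('A') = 20
'J': A..Z range, ord('J') − ord('A') = 9
'Y': A..Z range, ord('Y') − ord('A') = 24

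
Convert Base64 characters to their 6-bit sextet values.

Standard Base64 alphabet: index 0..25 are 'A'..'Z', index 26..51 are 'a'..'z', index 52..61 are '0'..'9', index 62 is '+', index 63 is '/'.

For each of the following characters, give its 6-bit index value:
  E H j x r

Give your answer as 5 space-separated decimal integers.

Answer: 4 7 35 49 43

Derivation:
'E': A..Z range, ord('E') − ord('A') = 4
'H': A..Z range, ord('H') − ord('A') = 7
'j': a..z range, 26 + ord('j') − ord('a') = 35
'x': a..z range, 26 + ord('x') − ord('a') = 49
'r': a..z range, 26 + ord('r') − ord('a') = 43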